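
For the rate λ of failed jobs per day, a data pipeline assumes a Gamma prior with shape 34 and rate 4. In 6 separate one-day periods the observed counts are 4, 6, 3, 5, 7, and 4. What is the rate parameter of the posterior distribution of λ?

10

Total count: 4 + 6 + 3 + 5 + 7 + 4 = 29.
Total exposure: 6 days.
Posterior: α' = 34 + 29 = 63, β' = 4 + 6 = 10.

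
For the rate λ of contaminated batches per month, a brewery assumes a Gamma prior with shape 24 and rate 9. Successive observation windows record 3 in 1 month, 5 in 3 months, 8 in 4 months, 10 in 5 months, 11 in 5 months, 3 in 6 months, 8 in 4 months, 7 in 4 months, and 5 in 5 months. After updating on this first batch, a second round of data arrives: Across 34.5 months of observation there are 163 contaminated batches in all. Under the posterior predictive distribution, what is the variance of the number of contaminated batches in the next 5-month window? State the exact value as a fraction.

422370/25921

Total count: 3 + 5 + 8 + 10 + 11 + 3 + 8 + 7 + 5 = 60.
Total exposure: 1 + 3 + 4 + 5 + 5 + 6 + 4 + 4 + 5 = 37 months.
After the first batch: Gamma(24 + 60, 9 + 37) = Gamma(84, 46).
Total count 163 over total exposure 34.5 months.
After the second batch: Gamma(84 + 163, 46 + 34.5) = Gamma(247, 161/2).
The posterior predictive for a window of length T is Negative Binomial with variance T·α'·(β'+T)/β'² = 5·247·(171/2)/(25921/4) = 422370/25921.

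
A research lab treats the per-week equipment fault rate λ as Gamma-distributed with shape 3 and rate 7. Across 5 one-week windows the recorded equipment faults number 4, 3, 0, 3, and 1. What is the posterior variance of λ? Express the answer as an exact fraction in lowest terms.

7/72

Total count: 4 + 3 + 0 + 3 + 1 = 11.
Total exposure: 5 weeks.
The Gamma prior is conjugate for the Poisson rate, so λ | data ~ Gamma(3+11, 7+5) = Gamma(14, 12).
Posterior variance = α'/β'² = 14/144 = 7/72.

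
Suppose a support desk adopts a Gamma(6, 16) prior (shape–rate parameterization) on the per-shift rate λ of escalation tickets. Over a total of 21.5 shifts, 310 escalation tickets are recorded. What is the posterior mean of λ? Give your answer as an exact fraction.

632/75

Total count 310 over total exposure 21.5 shifts.
Gamma(α, β) with Poisson data over total exposure Σt gives posterior Gamma(α+Σx, β+Σt) = Gamma(316, 75/2).
Posterior mean = α'/β' = 316/(75/2) = 632/75.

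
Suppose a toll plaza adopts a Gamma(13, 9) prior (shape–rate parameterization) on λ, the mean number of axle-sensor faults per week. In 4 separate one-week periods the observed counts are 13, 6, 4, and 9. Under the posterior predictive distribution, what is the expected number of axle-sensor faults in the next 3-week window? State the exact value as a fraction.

135/13

Total count: 13 + 6 + 4 + 9 = 32.
Total exposure: 4 weeks.
By Gamma–Poisson conjugacy, the posterior is Gamma(α + Σx, β + Σt) = Gamma(13 + 32, 9 + 4) = Gamma(45, 13).
Predictive mean over a 3-week window = T·E[λ|data] = 3·45/13 = 135/13.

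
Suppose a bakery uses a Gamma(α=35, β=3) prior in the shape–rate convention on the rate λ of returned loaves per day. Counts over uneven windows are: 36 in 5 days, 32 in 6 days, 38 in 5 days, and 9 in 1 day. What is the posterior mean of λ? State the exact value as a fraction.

15/2

Total count: 36 + 32 + 38 + 9 = 115.
Total exposure: 5 + 6 + 5 + 1 = 17 days.
By Gamma–Poisson conjugacy, the posterior is Gamma(α + Σx, β + Σt) = Gamma(35 + 115, 3 + 17) = Gamma(150, 20).
Posterior mean = α'/β' = 150/20 = 15/2.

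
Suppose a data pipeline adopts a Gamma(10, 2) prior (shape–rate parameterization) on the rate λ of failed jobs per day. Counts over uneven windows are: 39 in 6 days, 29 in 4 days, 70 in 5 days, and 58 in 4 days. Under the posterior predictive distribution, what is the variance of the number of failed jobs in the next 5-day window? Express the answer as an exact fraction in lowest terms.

Total count: 39 + 29 + 70 + 58 = 196.
Total exposure: 6 + 4 + 5 + 4 = 19 days.
The Gamma prior is conjugate for the Poisson rate, so λ | data ~ Gamma(10+196, 2+19) = Gamma(206, 21).
The posterior predictive for a window of length T is Negative Binomial with variance T·α'·(β'+T)/β'² = 5·206·26/441 = 26780/441.

26780/441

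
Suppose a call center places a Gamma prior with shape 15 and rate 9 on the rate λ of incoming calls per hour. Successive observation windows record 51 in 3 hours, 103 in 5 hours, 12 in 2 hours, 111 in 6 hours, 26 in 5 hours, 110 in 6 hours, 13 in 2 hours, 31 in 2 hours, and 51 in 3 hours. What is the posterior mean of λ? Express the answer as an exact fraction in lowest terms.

Total count: 51 + 103 + 12 + 111 + 26 + 110 + 13 + 31 + 51 = 508.
Total exposure: 3 + 5 + 2 + 6 + 5 + 6 + 2 + 2 + 3 = 34 hours.
Posterior: α' = 15 + 508 = 523, β' = 9 + 34 = 43.
Posterior mean = α'/β' = 523/43.

523/43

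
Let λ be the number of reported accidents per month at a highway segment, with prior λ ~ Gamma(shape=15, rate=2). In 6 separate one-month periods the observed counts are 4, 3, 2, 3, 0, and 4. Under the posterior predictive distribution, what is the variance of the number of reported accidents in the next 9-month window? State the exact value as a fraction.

Total count: 4 + 3 + 2 + 3 + 0 + 4 = 16.
Total exposure: 6 months.
Conjugate update: add total count to the shape and total exposure to the rate, giving Gamma(31, 8).
The posterior predictive for a window of length T is Negative Binomial with variance T·α'·(β'+T)/β'² = 9·31·17/64 = 4743/64.

4743/64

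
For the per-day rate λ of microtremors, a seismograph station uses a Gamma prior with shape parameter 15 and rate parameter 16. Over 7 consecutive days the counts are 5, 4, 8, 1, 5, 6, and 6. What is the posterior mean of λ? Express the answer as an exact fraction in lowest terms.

Total count: 5 + 4 + 8 + 1 + 5 + 6 + 6 = 35.
Total exposure: 7 days.
Posterior: α' = 15 + 35 = 50, β' = 16 + 7 = 23.
Posterior mean = α'/β' = 50/23.

50/23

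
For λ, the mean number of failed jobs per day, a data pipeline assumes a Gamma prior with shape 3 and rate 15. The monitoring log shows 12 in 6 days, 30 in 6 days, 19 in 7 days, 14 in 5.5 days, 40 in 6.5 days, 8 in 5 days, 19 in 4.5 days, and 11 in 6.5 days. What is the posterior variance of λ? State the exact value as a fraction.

39/961

Total count: 12 + 30 + 19 + 14 + 40 + 8 + 19 + 11 = 153.
Total exposure: 6 + 6 + 7 + 5.5 + 6.5 + 5 + 4.5 + 6.5 = 47 days.
Posterior: α' = 3 + 153 = 156, β' = 15 + 47 = 62.
Posterior variance = α'/β'² = 156/3844 = 39/961.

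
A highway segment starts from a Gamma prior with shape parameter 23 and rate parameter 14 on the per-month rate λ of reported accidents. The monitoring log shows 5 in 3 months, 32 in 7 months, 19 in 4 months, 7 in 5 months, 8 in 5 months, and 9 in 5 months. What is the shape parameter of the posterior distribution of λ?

103

Total count: 5 + 32 + 19 + 7 + 8 + 9 = 80.
Total exposure: 3 + 7 + 4 + 5 + 5 + 5 = 29 months.
By Gamma–Poisson conjugacy, the posterior is Gamma(α + Σx, β + Σt) = Gamma(23 + 80, 14 + 29) = Gamma(103, 43).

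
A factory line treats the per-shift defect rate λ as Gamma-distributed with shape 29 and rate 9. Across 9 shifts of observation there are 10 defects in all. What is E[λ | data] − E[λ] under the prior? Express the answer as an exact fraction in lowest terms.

Total count 10 over total exposure 9 shifts.
By Gamma–Poisson conjugacy, the posterior is Gamma(α + Σx, β + Σt) = Gamma(29 + 10, 9 + 9) = Gamma(39, 18).
Posterior mean = 39/18 = 13/6; prior mean = 29/9 = 29/9. Difference = 13/6 − 29/9 = -19/18.

-19/18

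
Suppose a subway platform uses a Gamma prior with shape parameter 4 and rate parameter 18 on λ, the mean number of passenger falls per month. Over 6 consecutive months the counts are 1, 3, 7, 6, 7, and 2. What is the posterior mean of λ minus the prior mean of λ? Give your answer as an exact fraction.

Total count: 1 + 3 + 7 + 6 + 7 + 2 = 26.
Total exposure: 6 months.
By Gamma–Poisson conjugacy, the posterior is Gamma(α + Σx, β + Σt) = Gamma(4 + 26, 18 + 6) = Gamma(30, 24).
Posterior mean = 30/24 = 5/4; prior mean = 4/18 = 2/9. Difference = 5/4 − 2/9 = 37/36.

37/36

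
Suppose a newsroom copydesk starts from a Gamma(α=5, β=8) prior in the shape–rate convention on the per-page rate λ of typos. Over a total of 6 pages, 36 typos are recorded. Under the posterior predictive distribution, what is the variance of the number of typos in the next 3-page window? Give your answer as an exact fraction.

Total count 36 over total exposure 6 pages.
The Gamma prior is conjugate for the Poisson rate, so λ | data ~ Gamma(5+36, 8+6) = Gamma(41, 14).
The posterior predictive for a window of length T is Negative Binomial with variance T·α'·(β'+T)/β'² = 3·41·17/196 = 2091/196.

2091/196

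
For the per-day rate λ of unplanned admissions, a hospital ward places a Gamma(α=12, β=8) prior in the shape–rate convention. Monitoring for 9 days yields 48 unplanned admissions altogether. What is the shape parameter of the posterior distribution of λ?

60

Total count 48 over total exposure 9 days.
Gamma(α, β) with Poisson data over total exposure Σt gives posterior Gamma(α+Σx, β+Σt) = Gamma(60, 17).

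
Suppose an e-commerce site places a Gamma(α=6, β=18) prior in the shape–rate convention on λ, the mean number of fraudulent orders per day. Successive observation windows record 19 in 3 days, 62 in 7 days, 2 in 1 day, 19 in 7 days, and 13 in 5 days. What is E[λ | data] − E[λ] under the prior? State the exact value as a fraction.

322/123

Total count: 19 + 62 + 2 + 19 + 13 = 115.
Total exposure: 3 + 7 + 1 + 7 + 5 = 23 days.
Conjugate update: add total count to the shape and total exposure to the rate, giving Gamma(121, 41).
Posterior mean = 121/41 = 121/41; prior mean = 6/18 = 1/3. Difference = 121/41 − 1/3 = 322/123.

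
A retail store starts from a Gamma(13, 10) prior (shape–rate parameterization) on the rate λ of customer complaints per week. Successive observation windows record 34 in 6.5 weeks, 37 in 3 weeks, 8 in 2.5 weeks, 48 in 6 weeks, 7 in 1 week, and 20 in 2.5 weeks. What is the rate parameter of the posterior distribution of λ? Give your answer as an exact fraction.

63/2

Total count: 34 + 37 + 8 + 48 + 7 + 20 = 154.
Total exposure: 6.5 + 3 + 2.5 + 6 + 1 + 2.5 = 21.5 weeks.
By Gamma–Poisson conjugacy, the posterior is Gamma(α + Σx, β + Σt) = Gamma(13 + 154, 10 + 21.5) = Gamma(167, 63/2).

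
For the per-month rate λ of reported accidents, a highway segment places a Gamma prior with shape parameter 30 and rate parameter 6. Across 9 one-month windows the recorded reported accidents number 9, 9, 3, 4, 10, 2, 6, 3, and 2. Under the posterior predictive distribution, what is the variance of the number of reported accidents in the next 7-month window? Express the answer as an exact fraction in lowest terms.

Total count: 9 + 9 + 3 + 4 + 10 + 2 + 6 + 3 + 2 = 48.
Total exposure: 9 months.
Conjugate update: add total count to the shape and total exposure to the rate, giving Gamma(78, 15).
The posterior predictive for a window of length T is Negative Binomial with variance T·α'·(β'+T)/β'² = 7·78·22/225 = 4004/75.

4004/75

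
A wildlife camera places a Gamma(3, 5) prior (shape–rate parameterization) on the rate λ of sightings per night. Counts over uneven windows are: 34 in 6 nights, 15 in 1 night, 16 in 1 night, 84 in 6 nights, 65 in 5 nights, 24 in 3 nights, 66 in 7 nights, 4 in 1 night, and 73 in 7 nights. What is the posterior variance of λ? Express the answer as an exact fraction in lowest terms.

32/147

Total count: 34 + 15 + 16 + 84 + 65 + 24 + 66 + 4 + 73 = 381.
Total exposure: 6 + 1 + 1 + 6 + 5 + 3 + 7 + 1 + 7 = 37 nights.
Conjugate update: add total count to the shape and total exposure to the rate, giving Gamma(384, 42).
Posterior variance = α'/β'² = 384/1764 = 32/147.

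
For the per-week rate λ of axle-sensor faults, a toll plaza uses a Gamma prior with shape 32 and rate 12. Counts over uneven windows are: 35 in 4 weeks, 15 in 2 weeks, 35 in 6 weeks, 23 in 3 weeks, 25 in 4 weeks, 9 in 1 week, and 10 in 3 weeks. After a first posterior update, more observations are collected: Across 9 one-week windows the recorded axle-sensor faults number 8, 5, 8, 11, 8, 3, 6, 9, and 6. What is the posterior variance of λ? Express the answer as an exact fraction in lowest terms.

Total count: 35 + 15 + 35 + 23 + 25 + 9 + 10 = 152.
Total exposure: 4 + 2 + 6 + 3 + 4 + 1 + 3 = 23 weeks.
After the first batch: Gamma(32 + 152, 12 + 23) = Gamma(184, 35).
Total count: 8 + 5 + 8 + 11 + 8 + 3 + 6 + 9 + 6 = 64.
Total exposure: 9 weeks.
After the second batch: Gamma(184 + 64, 35 + 9) = Gamma(248, 44).
Posterior variance = α'/β'² = 248/1936 = 31/242.

31/242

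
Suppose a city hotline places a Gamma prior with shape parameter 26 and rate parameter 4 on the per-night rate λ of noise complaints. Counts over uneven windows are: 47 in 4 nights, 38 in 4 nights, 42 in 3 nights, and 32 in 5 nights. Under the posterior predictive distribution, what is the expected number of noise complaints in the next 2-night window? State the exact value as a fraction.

Total count: 47 + 38 + 42 + 32 = 159.
Total exposure: 4 + 4 + 3 + 5 = 16 nights.
Posterior: α' = 26 + 159 = 185, β' = 4 + 16 = 20.
Predictive mean over a 2-night window = T·E[λ|data] = 2·185/20 = 37/2.

37/2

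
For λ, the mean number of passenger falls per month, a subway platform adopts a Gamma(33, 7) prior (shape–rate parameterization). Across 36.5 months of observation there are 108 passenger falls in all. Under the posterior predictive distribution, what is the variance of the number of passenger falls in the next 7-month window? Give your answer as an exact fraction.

66458/2523

Total count 108 over total exposure 36.5 months.
By Gamma–Poisson conjugacy, the posterior is Gamma(α + Σx, β + Σt) = Gamma(33 + 108, 7 + 36.5) = Gamma(141, 87/2).
The posterior predictive for a window of length T is Negative Binomial with variance T·α'·(β'+T)/β'² = 7·141·(101/2)/(7569/4) = 66458/2523.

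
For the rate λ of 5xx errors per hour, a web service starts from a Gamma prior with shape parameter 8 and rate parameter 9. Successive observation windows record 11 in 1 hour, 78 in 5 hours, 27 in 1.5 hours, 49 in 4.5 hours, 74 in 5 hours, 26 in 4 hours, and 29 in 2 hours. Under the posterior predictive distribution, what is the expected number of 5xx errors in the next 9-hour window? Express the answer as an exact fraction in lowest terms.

1359/16

Total count: 11 + 78 + 27 + 49 + 74 + 26 + 29 = 294.
Total exposure: 1 + 5 + 1.5 + 4.5 + 5 + 4 + 2 = 23 hours.
Conjugate update: add total count to the shape and total exposure to the rate, giving Gamma(302, 32).
Predictive mean over a 9-hour window = T·E[λ|data] = 9·302/32 = 1359/16.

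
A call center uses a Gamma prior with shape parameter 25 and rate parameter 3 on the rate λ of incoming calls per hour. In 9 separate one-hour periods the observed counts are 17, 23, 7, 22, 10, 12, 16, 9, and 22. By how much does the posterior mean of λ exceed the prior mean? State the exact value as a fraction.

Total count: 17 + 23 + 7 + 22 + 10 + 12 + 16 + 9 + 22 = 138.
Total exposure: 9 hours.
Gamma(α, β) with Poisson data over total exposure Σt gives posterior Gamma(α+Σx, β+Σt) = Gamma(163, 12).
Posterior mean = 163/12 = 163/12; prior mean = 25/3 = 25/3. Difference = 163/12 − 25/3 = 21/4.

21/4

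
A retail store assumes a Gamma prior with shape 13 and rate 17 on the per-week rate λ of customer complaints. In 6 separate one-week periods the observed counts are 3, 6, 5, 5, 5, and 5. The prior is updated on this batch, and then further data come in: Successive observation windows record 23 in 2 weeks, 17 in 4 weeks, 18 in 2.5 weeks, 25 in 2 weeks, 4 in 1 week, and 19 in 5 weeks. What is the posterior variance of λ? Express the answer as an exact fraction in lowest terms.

Total count: 3 + 6 + 5 + 5 + 5 + 5 = 29.
Total exposure: 6 weeks.
After the first batch: Gamma(13 + 29, 17 + 6) = Gamma(42, 23).
Total count: 23 + 17 + 18 + 25 + 4 + 19 = 106.
Total exposure: 2 + 4 + 2.5 + 2 + 1 + 5 = 16.5 weeks.
After the second batch: Gamma(42 + 106, 23 + 16.5) = Gamma(148, 79/2).
Posterior variance = α'/β'² = 148/(6241/4) = 592/6241.

592/6241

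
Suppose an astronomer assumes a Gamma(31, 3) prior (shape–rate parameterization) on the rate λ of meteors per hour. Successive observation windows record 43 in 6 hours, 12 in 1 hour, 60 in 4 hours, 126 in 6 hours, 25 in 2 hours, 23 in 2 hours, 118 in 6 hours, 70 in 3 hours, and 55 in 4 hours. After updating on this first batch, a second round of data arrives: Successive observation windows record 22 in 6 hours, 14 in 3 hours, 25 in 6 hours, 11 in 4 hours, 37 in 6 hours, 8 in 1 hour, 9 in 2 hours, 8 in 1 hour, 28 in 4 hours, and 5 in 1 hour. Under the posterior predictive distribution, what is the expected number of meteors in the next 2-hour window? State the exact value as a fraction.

1460/71

Total count: 43 + 12 + 60 + 126 + 25 + 23 + 118 + 70 + 55 = 532.
Total exposure: 6 + 1 + 4 + 6 + 2 + 2 + 6 + 3 + 4 = 34 hours.
After the first batch: Gamma(31 + 532, 3 + 34) = Gamma(563, 37).
Total count: 22 + 14 + 25 + 11 + 37 + 8 + 9 + 8 + 28 + 5 = 167.
Total exposure: 6 + 3 + 6 + 4 + 6 + 1 + 2 + 1 + 4 + 1 = 34 hours.
After the second batch: Gamma(563 + 167, 37 + 34) = Gamma(730, 71).
Predictive mean over a 2-hour window = T·E[λ|data] = 2·730/71 = 1460/71.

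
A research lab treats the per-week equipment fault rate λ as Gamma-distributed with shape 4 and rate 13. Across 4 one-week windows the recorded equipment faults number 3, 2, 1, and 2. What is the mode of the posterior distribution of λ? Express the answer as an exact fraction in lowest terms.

Total count: 3 + 2 + 1 + 2 = 8.
Total exposure: 4 weeks.
The Gamma prior is conjugate for the Poisson rate, so λ | data ~ Gamma(4+8, 13+4) = Gamma(12, 17).
Posterior mode = (α'−1)/β' = 11/17.

11/17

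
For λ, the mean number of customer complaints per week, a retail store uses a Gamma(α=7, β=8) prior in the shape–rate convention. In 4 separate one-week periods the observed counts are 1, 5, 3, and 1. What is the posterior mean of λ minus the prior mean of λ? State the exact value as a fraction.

13/24

Total count: 1 + 5 + 3 + 1 = 10.
Total exposure: 4 weeks.
The Gamma prior is conjugate for the Poisson rate, so λ | data ~ Gamma(7+10, 8+4) = Gamma(17, 12).
Posterior mean = 17/12 = 17/12; prior mean = 7/8 = 7/8. Difference = 17/12 − 7/8 = 13/24.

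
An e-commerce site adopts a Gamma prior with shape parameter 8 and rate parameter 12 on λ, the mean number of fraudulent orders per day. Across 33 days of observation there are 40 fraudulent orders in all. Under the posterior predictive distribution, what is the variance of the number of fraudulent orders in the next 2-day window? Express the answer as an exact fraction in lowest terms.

Total count 40 over total exposure 33 days.
Conjugate update: add total count to the shape and total exposure to the rate, giving Gamma(48, 45).
The posterior predictive for a window of length T is Negative Binomial with variance T·α'·(β'+T)/β'² = 2·48·47/2025 = 1504/675.

1504/675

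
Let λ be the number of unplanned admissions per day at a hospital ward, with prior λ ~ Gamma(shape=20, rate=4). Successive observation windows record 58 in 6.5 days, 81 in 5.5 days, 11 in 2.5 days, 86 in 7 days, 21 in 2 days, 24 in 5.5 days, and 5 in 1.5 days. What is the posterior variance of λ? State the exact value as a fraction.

136/529

Total count: 58 + 81 + 11 + 86 + 21 + 24 + 5 = 286.
Total exposure: 6.5 + 5.5 + 2.5 + 7 + 2 + 5.5 + 1.5 = 30.5 days.
Gamma(α, β) with Poisson data over total exposure Σt gives posterior Gamma(α+Σx, β+Σt) = Gamma(306, 69/2).
Posterior variance = α'/β'² = 306/(4761/4) = 136/529.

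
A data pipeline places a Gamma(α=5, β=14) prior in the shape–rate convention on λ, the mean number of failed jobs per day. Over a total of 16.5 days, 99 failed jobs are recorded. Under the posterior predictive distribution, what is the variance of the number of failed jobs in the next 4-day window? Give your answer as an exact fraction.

Total count 99 over total exposure 16.5 days.
By Gamma–Poisson conjugacy, the posterior is Gamma(α + Σx, β + Σt) = Gamma(5 + 99, 14 + 16.5) = Gamma(104, 61/2).
The posterior predictive for a window of length T is Negative Binomial with variance T·α'·(β'+T)/β'² = 4·104·(69/2)/(3721/4) = 57408/3721.

57408/3721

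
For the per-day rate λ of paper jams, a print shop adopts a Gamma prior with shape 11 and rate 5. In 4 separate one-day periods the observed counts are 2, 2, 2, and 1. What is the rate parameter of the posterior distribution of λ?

Total count: 2 + 2 + 2 + 1 = 7.
Total exposure: 4 days.
The Gamma prior is conjugate for the Poisson rate, so λ | data ~ Gamma(11+7, 5+4) = Gamma(18, 9).

9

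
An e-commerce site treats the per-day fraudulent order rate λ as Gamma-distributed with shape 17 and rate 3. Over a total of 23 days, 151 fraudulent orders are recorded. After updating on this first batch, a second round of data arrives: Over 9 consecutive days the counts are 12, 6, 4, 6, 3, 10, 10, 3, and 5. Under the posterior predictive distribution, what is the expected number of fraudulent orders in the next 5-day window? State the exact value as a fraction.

227/7

Total count 151 over total exposure 23 days.
After the first batch: Gamma(17 + 151, 3 + 23) = Gamma(168, 26).
Total count: 12 + 6 + 4 + 6 + 3 + 10 + 10 + 3 + 5 = 59.
Total exposure: 9 days.
After the second batch: Gamma(168 + 59, 26 + 9) = Gamma(227, 35).
Predictive mean over a 5-day window = T·E[λ|data] = 5·227/35 = 227/7.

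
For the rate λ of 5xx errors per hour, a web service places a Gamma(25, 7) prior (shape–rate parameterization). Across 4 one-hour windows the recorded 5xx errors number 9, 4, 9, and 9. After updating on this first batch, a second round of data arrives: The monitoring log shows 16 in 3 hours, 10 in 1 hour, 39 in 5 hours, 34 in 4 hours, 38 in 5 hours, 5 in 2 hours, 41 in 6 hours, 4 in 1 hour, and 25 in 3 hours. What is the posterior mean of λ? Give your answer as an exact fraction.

268/41

Total count: 9 + 4 + 9 + 9 = 31.
Total exposure: 4 hours.
After the first batch: Gamma(25 + 31, 7 + 4) = Gamma(56, 11).
Total count: 16 + 10 + 39 + 34 + 38 + 5 + 41 + 4 + 25 = 212.
Total exposure: 3 + 1 + 5 + 4 + 5 + 2 + 6 + 1 + 3 = 30 hours.
After the second batch: Gamma(56 + 212, 11 + 30) = Gamma(268, 41).
Posterior mean = α'/β' = 268/41.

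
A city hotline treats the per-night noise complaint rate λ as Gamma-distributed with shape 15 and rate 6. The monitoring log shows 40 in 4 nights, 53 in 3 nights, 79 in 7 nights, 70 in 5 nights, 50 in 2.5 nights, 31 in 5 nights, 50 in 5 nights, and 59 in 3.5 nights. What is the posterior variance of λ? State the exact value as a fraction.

Total count: 40 + 53 + 79 + 70 + 50 + 31 + 50 + 59 = 432.
Total exposure: 4 + 3 + 7 + 5 + 2.5 + 5 + 5 + 3.5 = 35 nights.
Gamma(α, β) with Poisson data over total exposure Σt gives posterior Gamma(α+Σx, β+Σt) = Gamma(447, 41).
Posterior variance = α'/β'² = 447/1681.

447/1681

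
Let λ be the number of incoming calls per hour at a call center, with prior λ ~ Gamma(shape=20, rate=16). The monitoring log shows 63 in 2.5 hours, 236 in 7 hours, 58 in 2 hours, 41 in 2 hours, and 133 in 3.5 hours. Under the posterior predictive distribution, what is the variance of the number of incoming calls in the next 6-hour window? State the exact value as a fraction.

14326/121

Total count: 63 + 236 + 58 + 41 + 133 = 531.
Total exposure: 2.5 + 7 + 2 + 2 + 3.5 = 17 hours.
Gamma(α, β) with Poisson data over total exposure Σt gives posterior Gamma(α+Σx, β+Σt) = Gamma(551, 33).
The posterior predictive for a window of length T is Negative Binomial with variance T·α'·(β'+T)/β'² = 6·551·39/1089 = 14326/121.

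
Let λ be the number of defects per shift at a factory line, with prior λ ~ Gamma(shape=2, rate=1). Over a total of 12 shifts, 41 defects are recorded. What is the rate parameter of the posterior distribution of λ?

Total count 41 over total exposure 12 shifts.
The Gamma prior is conjugate for the Poisson rate, so λ | data ~ Gamma(2+41, 1+12) = Gamma(43, 13).

13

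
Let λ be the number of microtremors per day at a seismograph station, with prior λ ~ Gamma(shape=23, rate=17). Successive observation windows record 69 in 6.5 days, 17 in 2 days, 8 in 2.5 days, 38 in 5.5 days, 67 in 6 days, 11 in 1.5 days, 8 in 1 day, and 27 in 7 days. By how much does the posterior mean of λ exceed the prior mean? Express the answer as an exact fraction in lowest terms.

Total count: 69 + 17 + 8 + 38 + 67 + 11 + 8 + 27 = 245.
Total exposure: 6.5 + 2 + 2.5 + 5.5 + 6 + 1.5 + 1 + 7 = 32 days.
Conjugate update: add total count to the shape and total exposure to the rate, giving Gamma(268, 49).
Posterior mean = 268/49 = 268/49; prior mean = 23/17 = 23/17. Difference = 268/49 − 23/17 = 3429/833.

3429/833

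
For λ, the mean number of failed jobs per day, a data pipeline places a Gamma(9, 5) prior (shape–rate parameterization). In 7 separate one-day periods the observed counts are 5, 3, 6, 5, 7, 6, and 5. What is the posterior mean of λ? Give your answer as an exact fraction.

23/6

Total count: 5 + 3 + 6 + 5 + 7 + 6 + 5 = 37.
Total exposure: 7 days.
Posterior: α' = 9 + 37 = 46, β' = 5 + 7 = 12.
Posterior mean = α'/β' = 46/12 = 23/6.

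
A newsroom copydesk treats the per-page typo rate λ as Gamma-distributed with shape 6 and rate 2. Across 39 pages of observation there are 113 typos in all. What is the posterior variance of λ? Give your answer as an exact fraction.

Total count 113 over total exposure 39 pages.
Gamma(α, β) with Poisson data over total exposure Σt gives posterior Gamma(α+Σx, β+Σt) = Gamma(119, 41).
Posterior variance = α'/β'² = 119/1681.

119/1681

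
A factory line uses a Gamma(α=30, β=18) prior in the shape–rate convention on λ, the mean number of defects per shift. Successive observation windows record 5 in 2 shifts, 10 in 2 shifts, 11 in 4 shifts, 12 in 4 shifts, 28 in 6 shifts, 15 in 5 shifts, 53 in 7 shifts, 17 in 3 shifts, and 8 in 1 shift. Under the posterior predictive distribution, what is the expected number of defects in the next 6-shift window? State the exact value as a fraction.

Total count: 5 + 10 + 11 + 12 + 28 + 15 + 53 + 17 + 8 = 159.
Total exposure: 2 + 2 + 4 + 4 + 6 + 5 + 7 + 3 + 1 = 34 shifts.
Gamma(α, β) with Poisson data over total exposure Σt gives posterior Gamma(α+Σx, β+Σt) = Gamma(189, 52).
Predictive mean over a 6-shift window = T·E[λ|data] = 6·189/52 = 567/26.

567/26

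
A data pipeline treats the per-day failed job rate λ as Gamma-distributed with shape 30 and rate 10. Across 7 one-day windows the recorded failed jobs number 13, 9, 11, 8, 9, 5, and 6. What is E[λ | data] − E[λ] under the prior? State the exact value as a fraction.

Total count: 13 + 9 + 11 + 8 + 9 + 5 + 6 = 61.
Total exposure: 7 days.
Gamma(α, β) with Poisson data over total exposure Σt gives posterior Gamma(α+Σx, β+Σt) = Gamma(91, 17).
Posterior mean = 91/17 = 91/17; prior mean = 30/10 = 3. Difference = 91/17 − 3 = 40/17.

40/17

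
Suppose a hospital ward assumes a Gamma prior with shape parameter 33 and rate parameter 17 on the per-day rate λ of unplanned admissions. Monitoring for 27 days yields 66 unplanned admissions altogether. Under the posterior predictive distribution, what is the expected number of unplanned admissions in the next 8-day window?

Total count 66 over total exposure 27 days.
The Gamma prior is conjugate for the Poisson rate, so λ | data ~ Gamma(33+66, 17+27) = Gamma(99, 44).
Predictive mean over an 8-day window = T·E[λ|data] = 8·99/44 = 18.

18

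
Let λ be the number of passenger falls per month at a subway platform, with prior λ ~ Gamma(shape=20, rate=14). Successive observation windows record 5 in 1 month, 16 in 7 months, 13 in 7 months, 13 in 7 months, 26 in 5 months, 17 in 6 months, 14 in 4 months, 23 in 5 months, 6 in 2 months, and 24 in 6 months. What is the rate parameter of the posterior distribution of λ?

64

Total count: 5 + 16 + 13 + 13 + 26 + 17 + 14 + 23 + 6 + 24 = 157.
Total exposure: 1 + 7 + 7 + 7 + 5 + 6 + 4 + 5 + 2 + 6 = 50 months.
Posterior: α' = 20 + 157 = 177, β' = 14 + 50 = 64.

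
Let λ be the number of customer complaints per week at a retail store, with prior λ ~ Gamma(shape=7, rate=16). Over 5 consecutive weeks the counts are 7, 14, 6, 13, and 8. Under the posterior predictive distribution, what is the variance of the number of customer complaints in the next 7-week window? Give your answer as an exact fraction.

Total count: 7 + 14 + 6 + 13 + 8 = 48.
Total exposure: 5 weeks.
Gamma(α, β) with Poisson data over total exposure Σt gives posterior Gamma(α+Σx, β+Σt) = Gamma(55, 21).
The posterior predictive for a window of length T is Negative Binomial with variance T·α'·(β'+T)/β'² = 7·55·28/441 = 220/9.

220/9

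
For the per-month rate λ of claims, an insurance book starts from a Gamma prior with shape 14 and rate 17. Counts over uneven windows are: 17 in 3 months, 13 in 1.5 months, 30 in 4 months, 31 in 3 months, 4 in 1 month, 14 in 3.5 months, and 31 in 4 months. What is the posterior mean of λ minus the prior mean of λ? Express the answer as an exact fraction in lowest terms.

Total count: 17 + 13 + 30 + 31 + 4 + 14 + 31 = 140.
Total exposure: 3 + 1.5 + 4 + 3 + 1 + 3.5 + 4 = 20 months.
Gamma(α, β) with Poisson data over total exposure Σt gives posterior Gamma(α+Σx, β+Σt) = Gamma(154, 37).
Posterior mean = 154/37 = 154/37; prior mean = 14/17 = 14/17. Difference = 154/37 − 14/17 = 2100/629.

2100/629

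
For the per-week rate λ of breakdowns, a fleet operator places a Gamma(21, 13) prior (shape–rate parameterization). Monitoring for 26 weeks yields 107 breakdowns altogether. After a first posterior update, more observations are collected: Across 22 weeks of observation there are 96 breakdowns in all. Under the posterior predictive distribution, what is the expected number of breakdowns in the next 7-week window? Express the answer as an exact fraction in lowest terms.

1568/61

Total count 107 over total exposure 26 weeks.
After the first batch: Gamma(21 + 107, 13 + 26) = Gamma(128, 39).
Total count 96 over total exposure 22 weeks.
After the second batch: Gamma(128 + 96, 39 + 22) = Gamma(224, 61).
Predictive mean over a 7-week window = T·E[λ|data] = 7·224/61 = 1568/61.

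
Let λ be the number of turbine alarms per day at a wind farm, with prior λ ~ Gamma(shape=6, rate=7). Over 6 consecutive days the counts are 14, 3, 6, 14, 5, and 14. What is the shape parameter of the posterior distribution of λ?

62

Total count: 14 + 3 + 6 + 14 + 5 + 14 = 56.
Total exposure: 6 days.
Gamma(α, β) with Poisson data over total exposure Σt gives posterior Gamma(α+Σx, β+Σt) = Gamma(62, 13).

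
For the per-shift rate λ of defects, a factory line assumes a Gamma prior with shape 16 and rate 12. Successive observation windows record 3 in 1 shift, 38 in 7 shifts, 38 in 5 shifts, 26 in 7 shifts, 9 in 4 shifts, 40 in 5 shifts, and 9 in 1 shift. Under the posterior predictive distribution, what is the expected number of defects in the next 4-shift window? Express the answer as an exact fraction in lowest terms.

Total count: 3 + 38 + 38 + 26 + 9 + 40 + 9 = 163.
Total exposure: 1 + 7 + 5 + 7 + 4 + 5 + 1 = 30 shifts.
Gamma(α, β) with Poisson data over total exposure Σt gives posterior Gamma(α+Σx, β+Σt) = Gamma(179, 42).
Predictive mean over a 4-shift window = T·E[λ|data] = 4·179/42 = 358/21.

358/21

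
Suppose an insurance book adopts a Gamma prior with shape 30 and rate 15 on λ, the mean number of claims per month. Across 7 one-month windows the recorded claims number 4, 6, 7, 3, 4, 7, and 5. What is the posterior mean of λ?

3

Total count: 4 + 6 + 7 + 3 + 4 + 7 + 5 = 36.
Total exposure: 7 months.
Conjugate update: add total count to the shape and total exposure to the rate, giving Gamma(66, 22).
Posterior mean = α'/β' = 66/22 = 3.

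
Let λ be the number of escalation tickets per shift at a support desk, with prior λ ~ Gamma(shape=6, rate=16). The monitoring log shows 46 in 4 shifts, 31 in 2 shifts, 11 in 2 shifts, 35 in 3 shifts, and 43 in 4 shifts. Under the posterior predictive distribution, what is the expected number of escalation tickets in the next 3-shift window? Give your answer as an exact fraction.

516/31

Total count: 46 + 31 + 11 + 35 + 43 = 166.
Total exposure: 4 + 2 + 2 + 3 + 4 = 15 shifts.
Posterior: α' = 6 + 166 = 172, β' = 16 + 15 = 31.
Predictive mean over a 3-shift window = T·E[λ|data] = 3·172/31 = 516/31.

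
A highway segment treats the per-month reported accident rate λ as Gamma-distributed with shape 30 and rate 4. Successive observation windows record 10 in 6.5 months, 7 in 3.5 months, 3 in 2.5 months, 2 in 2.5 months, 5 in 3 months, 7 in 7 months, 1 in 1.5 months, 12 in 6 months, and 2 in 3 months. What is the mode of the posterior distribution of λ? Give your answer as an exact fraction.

Total count: 10 + 7 + 3 + 2 + 5 + 7 + 1 + 12 + 2 = 49.
Total exposure: 6.5 + 3.5 + 2.5 + 2.5 + 3 + 7 + 1.5 + 6 + 3 = 35.5 months.
By Gamma–Poisson conjugacy, the posterior is Gamma(α + Σx, β + Σt) = Gamma(30 + 49, 4 + 35.5) = Gamma(79, 79/2).
Posterior mode = (α'−1)/β' = 78/(79/2) = 156/79.

156/79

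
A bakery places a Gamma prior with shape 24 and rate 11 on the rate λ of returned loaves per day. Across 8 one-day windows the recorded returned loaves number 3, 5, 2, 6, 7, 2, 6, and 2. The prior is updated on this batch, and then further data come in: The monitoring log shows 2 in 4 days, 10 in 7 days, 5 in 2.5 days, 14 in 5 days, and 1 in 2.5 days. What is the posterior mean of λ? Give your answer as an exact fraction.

Total count: 3 + 5 + 2 + 6 + 7 + 2 + 6 + 2 = 33.
Total exposure: 8 days.
After the first batch: Gamma(24 + 33, 11 + 8) = Gamma(57, 19).
Total count: 2 + 10 + 5 + 14 + 1 = 32.
Total exposure: 4 + 7 + 2.5 + 5 + 2.5 = 21 days.
After the second batch: Gamma(57 + 32, 19 + 21) = Gamma(89, 40).
Posterior mean = α'/β' = 89/40.

89/40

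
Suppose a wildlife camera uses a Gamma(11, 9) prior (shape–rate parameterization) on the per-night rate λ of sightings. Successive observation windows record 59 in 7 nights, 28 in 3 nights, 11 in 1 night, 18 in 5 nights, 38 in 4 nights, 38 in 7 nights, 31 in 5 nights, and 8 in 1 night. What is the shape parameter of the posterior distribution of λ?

242

Total count: 59 + 28 + 11 + 18 + 38 + 38 + 31 + 8 = 231.
Total exposure: 7 + 3 + 1 + 5 + 4 + 7 + 5 + 1 = 33 nights.
Gamma(α, β) with Poisson data over total exposure Σt gives posterior Gamma(α+Σx, β+Σt) = Gamma(242, 42).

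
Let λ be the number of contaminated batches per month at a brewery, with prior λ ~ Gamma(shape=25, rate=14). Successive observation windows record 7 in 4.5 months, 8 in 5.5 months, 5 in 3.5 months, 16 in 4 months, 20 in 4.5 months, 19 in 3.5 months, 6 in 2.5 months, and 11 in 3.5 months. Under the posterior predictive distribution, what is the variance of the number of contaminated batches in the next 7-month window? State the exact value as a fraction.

270/13

Total count: 7 + 8 + 5 + 16 + 20 + 19 + 6 + 11 = 92.
Total exposure: 4.5 + 5.5 + 3.5 + 4 + 4.5 + 3.5 + 2.5 + 3.5 = 31.5 months.
Gamma(α, β) with Poisson data over total exposure Σt gives posterior Gamma(α+Σx, β+Σt) = Gamma(117, 91/2).
The posterior predictive for a window of length T is Negative Binomial with variance T·α'·(β'+T)/β'² = 7·117·(105/2)/(8281/4) = 270/13.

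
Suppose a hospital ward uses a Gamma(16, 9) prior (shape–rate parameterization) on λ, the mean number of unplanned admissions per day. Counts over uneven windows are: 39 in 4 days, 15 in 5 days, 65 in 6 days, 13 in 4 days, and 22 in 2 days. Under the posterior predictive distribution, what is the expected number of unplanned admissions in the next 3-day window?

17

Total count: 39 + 15 + 65 + 13 + 22 = 154.
Total exposure: 4 + 5 + 6 + 4 + 2 = 21 days.
By Gamma–Poisson conjugacy, the posterior is Gamma(α + Σx, β + Σt) = Gamma(16 + 154, 9 + 21) = Gamma(170, 30).
Predictive mean over a 3-day window = T·E[λ|data] = 3·170/30 = 17.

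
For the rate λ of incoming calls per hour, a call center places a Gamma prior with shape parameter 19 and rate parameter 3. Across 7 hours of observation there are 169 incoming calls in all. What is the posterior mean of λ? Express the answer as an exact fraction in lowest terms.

Total count 169 over total exposure 7 hours.
The Gamma prior is conjugate for the Poisson rate, so λ | data ~ Gamma(19+169, 3+7) = Gamma(188, 10).
Posterior mean = α'/β' = 188/10 = 94/5.

94/5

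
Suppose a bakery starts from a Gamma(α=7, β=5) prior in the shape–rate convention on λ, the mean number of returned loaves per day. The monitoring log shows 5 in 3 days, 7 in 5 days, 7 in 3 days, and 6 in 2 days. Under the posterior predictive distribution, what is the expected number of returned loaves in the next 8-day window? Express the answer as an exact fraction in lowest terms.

Total count: 5 + 7 + 7 + 6 = 25.
Total exposure: 3 + 5 + 3 + 2 = 13 days.
By Gamma–Poisson conjugacy, the posterior is Gamma(α + Σx, β + Σt) = Gamma(7 + 25, 5 + 13) = Gamma(32, 18).
Predictive mean over an 8-day window = T·E[λ|data] = 8·32/18 = 128/9.

128/9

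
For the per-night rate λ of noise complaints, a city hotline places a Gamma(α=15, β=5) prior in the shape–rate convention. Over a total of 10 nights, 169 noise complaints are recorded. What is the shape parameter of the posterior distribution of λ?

Total count 169 over total exposure 10 nights.
By Gamma–Poisson conjugacy, the posterior is Gamma(α + Σx, β + Σt) = Gamma(15 + 169, 5 + 10) = Gamma(184, 15).

184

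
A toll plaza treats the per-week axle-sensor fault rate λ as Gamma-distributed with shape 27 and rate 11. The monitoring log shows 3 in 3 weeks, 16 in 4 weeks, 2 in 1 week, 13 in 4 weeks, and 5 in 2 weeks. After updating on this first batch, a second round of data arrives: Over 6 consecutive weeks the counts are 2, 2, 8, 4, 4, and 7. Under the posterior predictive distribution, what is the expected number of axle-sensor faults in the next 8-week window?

Total count: 3 + 16 + 2 + 13 + 5 = 39.
Total exposure: 3 + 4 + 1 + 4 + 2 = 14 weeks.
After the first batch: Gamma(27 + 39, 11 + 14) = Gamma(66, 25).
Total count: 2 + 2 + 8 + 4 + 4 + 7 = 27.
Total exposure: 6 weeks.
After the second batch: Gamma(66 + 27, 25 + 6) = Gamma(93, 31).
Predictive mean over an 8-week window = T·E[λ|data] = 8·93/31 = 24.

24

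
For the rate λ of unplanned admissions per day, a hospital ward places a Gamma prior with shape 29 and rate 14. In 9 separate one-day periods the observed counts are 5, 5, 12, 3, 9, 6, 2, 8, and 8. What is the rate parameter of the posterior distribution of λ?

23

Total count: 5 + 5 + 12 + 3 + 9 + 6 + 2 + 8 + 8 = 58.
Total exposure: 9 days.
Posterior: α' = 29 + 58 = 87, β' = 14 + 9 = 23.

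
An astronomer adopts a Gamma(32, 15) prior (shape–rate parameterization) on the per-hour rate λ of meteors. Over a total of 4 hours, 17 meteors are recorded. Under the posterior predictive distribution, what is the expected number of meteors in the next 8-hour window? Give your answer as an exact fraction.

Total count 17 over total exposure 4 hours.
Conjugate update: add total count to the shape and total exposure to the rate, giving Gamma(49, 19).
Predictive mean over an 8-hour window = T·E[λ|data] = 8·49/19 = 392/19.

392/19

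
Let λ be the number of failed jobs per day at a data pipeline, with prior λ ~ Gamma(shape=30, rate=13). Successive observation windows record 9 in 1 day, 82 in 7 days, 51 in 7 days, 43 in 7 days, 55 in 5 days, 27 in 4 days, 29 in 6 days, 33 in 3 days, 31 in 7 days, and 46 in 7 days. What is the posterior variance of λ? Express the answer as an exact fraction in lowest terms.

Total count: 9 + 82 + 51 + 43 + 55 + 27 + 29 + 33 + 31 + 46 = 406.
Total exposure: 1 + 7 + 7 + 7 + 5 + 4 + 6 + 3 + 7 + 7 = 54 days.
Gamma(α, β) with Poisson data over total exposure Σt gives posterior Gamma(α+Σx, β+Σt) = Gamma(436, 67).
Posterior variance = α'/β'² = 436/4489.

436/4489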